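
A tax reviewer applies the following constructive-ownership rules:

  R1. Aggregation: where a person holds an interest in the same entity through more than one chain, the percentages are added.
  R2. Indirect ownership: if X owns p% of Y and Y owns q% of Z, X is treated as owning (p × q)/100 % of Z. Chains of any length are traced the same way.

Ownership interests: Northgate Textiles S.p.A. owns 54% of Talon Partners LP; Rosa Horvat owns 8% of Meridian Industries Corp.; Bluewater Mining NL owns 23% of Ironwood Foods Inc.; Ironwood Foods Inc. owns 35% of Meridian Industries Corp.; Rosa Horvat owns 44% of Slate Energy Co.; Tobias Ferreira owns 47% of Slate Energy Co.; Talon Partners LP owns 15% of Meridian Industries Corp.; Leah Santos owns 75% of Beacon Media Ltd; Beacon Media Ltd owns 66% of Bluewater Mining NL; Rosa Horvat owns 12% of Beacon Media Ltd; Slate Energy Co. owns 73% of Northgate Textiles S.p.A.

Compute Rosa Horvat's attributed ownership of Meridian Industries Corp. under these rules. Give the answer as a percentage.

Chain via Slate Energy Co. → Northgate Textiles S.p.A. → Talon Partners LP (R2): 44% × 73% × 54% × 15% = 2.60172% of Meridian Industries Corp.
Chain via Beacon Media Ltd → Bluewater Mining NL → Ironwood Foods Inc. (R2): 12% × 66% × 23% × 35% = 0.63756% of Meridian Industries Corp.
Direct interest in Meridian Industries Corp: 8%.
Aggregating (R1): 2.60172% + 0.63756% + 8% = 11.23928%.

11.23928%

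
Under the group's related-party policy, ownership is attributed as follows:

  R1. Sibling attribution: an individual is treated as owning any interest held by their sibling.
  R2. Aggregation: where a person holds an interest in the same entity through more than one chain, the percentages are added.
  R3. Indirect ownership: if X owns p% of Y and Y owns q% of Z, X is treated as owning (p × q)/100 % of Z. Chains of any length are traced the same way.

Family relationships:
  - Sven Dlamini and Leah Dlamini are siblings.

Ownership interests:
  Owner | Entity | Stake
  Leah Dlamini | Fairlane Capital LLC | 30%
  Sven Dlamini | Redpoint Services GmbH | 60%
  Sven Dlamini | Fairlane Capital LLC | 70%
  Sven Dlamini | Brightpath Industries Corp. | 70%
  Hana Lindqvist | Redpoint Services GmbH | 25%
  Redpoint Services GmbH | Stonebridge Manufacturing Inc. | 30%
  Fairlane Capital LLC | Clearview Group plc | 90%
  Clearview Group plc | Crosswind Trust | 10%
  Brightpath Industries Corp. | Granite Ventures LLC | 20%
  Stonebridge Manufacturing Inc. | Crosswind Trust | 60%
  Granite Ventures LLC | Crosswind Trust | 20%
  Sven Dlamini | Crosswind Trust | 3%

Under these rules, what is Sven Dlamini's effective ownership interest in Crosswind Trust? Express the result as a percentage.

By sibling attribution (R1), Sven Dlamini is treated as also owning Leah Dlamini's interest in Fairlane Capital LLC, giving 70% + 30% = 100%.
Chain via Fairlane Capital LLC → Clearview Group plc (R3): 100% × 90% × 10% = 9% of Crosswind Trust.
Chain via Redpoint Services GmbH → Stonebridge Manufacturing Inc. (R3): 60% × 30% × 60% = 10.8% of Crosswind Trust.
Chain via Brightpath Industries Corp. → Granite Ventures LLC (R3): 70% × 20% × 20% = 2.8% of Crosswind Trust.
Direct interest in Crosswind Trust: 3%.
Aggregating (R2): 9% + 10.8% + 2.8% + 3% = 25.6%.

25.6%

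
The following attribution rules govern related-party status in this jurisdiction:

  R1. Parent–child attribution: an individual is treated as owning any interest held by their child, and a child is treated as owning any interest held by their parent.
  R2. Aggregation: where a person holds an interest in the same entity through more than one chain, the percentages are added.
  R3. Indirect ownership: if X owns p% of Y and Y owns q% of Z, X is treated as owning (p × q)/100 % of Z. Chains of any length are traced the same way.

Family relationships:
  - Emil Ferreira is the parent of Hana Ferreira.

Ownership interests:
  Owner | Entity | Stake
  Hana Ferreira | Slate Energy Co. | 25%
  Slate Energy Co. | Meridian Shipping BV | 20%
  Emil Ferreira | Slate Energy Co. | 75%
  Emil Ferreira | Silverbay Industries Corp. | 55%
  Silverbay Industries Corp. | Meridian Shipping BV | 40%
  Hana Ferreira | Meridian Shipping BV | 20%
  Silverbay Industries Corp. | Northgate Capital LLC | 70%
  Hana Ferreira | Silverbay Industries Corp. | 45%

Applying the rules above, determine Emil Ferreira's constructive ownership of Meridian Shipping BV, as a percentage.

By parent–child attribution (R1), Emil Ferreira is treated as also owning Hana Ferreira's interest in Slate Energy Co, giving 75% + 25% = 100%.
By parent–child attribution (R1), Emil Ferreira is treated as also owning Hana Ferreira's interest in Silverbay Industries Corp, giving 55% + 45% = 100%.
By parent–child attribution (R1), Emil Ferreira is treated as owning Hana Ferreira's 20% interest in Meridian Shipping BV.
Chain via Slate Energy Co. (R3): 100% × 20% = 20% of Meridian Shipping BV.
Chain via Silverbay Industries Corp. (R3): 100% × 40% = 40% of Meridian Shipping BV.
Direct interest in Meridian Shipping BV: 20%.
Aggregating (R2): 20% + 40% + 20% = 80%.

80%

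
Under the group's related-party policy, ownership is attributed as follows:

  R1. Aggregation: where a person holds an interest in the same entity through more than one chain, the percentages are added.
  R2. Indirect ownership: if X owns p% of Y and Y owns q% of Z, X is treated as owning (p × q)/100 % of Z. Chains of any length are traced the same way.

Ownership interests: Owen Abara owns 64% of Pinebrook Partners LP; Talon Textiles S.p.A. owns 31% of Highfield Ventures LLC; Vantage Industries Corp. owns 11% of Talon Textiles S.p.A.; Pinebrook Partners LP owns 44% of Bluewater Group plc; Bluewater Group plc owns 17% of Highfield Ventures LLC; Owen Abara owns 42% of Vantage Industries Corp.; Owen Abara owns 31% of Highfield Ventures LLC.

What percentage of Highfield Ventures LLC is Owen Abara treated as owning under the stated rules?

37.2194%

Chain via Vantage Industries Corp. → Talon Textiles S.p.A. (R2): 42% × 11% × 31% = 1.4322% of Highfield Ventures LLC.
Chain via Pinebrook Partners LP → Bluewater Group plc (R2): 64% × 44% × 17% = 4.7872% of Highfield Ventures LLC.
Direct interest in Highfield Ventures LLC: 31%.
Aggregating (R1): 1.4322% + 4.7872% + 31% = 37.2194%.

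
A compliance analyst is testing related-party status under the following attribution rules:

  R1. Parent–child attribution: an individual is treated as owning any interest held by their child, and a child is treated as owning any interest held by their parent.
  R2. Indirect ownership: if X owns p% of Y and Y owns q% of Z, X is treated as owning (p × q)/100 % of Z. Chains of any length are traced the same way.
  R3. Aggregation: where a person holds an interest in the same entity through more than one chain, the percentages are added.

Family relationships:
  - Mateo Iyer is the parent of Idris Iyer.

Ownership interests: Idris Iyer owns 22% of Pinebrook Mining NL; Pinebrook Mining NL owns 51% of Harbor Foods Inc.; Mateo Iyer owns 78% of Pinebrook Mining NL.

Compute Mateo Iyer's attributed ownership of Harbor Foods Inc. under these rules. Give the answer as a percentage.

By parent–child attribution (R1), Mateo Iyer is treated as also owning Idris Iyer's interest in Pinebrook Mining NL, giving 78% + 22% = 100%.
Chain via Pinebrook Mining NL (R2): 100% × 51% = 51% of Harbor Foods Inc.

51%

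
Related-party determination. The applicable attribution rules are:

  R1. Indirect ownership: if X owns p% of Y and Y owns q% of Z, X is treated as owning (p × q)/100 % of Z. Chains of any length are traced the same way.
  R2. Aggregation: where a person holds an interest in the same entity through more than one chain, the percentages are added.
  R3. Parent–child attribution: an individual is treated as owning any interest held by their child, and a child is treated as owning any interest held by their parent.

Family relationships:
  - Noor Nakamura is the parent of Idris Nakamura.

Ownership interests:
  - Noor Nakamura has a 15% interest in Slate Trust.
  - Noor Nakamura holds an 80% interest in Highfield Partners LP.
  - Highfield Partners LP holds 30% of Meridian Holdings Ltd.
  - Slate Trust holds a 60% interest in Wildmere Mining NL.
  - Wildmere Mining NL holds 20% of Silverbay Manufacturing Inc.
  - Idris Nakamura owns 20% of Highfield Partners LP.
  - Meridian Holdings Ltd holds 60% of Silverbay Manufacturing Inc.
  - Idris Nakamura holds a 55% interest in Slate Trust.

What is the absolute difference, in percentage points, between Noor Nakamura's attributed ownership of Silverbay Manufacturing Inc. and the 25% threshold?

By parent–child attribution (R3), Noor Nakamura is treated as also owning Idris Nakamura's interest in Slate Trust, giving 15% + 55% = 70%.
By parent–child attribution (R3), Noor Nakamura is treated as also owning Idris Nakamura's interest in Highfield Partners LP, giving 80% + 20% = 100%.
Chain via Slate Trust → Wildmere Mining NL (R1): 70% × 60% × 20% = 8.4% of Silverbay Manufacturing Inc.
Chain via Highfield Partners LP → Meridian Holdings Ltd (R1): 100% × 30% × 60% = 18% of Silverbay Manufacturing Inc.
Aggregating (R2): 8.4% + 18% = 26.4%.
26.4% exceeds the 25% threshold by 1.4 percentage points.

1.4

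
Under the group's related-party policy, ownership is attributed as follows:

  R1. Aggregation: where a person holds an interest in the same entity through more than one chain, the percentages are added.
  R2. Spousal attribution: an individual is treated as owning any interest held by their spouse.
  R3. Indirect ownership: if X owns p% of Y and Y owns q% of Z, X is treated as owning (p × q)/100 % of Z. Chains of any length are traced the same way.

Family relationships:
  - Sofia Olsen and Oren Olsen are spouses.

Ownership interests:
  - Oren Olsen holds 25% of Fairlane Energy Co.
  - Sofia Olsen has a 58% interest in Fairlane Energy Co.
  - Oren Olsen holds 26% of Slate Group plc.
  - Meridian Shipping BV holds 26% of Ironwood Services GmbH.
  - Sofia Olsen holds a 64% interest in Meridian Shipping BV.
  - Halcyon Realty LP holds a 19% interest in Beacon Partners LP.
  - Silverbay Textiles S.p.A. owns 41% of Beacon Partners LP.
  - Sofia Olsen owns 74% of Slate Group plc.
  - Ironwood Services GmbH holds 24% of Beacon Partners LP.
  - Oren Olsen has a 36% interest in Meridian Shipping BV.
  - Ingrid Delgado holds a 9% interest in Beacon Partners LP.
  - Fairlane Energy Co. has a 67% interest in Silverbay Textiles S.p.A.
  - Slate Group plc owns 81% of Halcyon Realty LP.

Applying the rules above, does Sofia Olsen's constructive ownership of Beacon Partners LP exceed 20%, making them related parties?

By spousal attribution (R2), Sofia Olsen is treated as also owning Oren Olsen's interest in Fairlane Energy Co, giving 58% + 25% = 83%.
By spousal attribution (R2), Sofia Olsen is treated as also owning Oren Olsen's interest in Slate Group plc, giving 74% + 26% = 100%.
By spousal attribution (R2), Sofia Olsen is treated as also owning Oren Olsen's interest in Meridian Shipping BV, giving 64% + 36% = 100%.
Chain via Fairlane Energy Co. → Silverbay Textiles S.p.A. (R3): 83% × 67% × 41% = 22.8001% of Beacon Partners LP.
Chain via Slate Group plc → Halcyon Realty LP (R3): 100% × 81% × 19% = 15.39% of Beacon Partners LP.
Chain via Meridian Shipping BV → Ironwood Services GmbH (R3): 100% × 26% × 24% = 6.24% of Beacon Partners LP.
Aggregating (R1): 22.8001% + 15.39% + 6.24% = 44.4301%.
44.4301% exceeds the 20% threshold, so Sofia is a related party to Beacon Partners LP.

Yes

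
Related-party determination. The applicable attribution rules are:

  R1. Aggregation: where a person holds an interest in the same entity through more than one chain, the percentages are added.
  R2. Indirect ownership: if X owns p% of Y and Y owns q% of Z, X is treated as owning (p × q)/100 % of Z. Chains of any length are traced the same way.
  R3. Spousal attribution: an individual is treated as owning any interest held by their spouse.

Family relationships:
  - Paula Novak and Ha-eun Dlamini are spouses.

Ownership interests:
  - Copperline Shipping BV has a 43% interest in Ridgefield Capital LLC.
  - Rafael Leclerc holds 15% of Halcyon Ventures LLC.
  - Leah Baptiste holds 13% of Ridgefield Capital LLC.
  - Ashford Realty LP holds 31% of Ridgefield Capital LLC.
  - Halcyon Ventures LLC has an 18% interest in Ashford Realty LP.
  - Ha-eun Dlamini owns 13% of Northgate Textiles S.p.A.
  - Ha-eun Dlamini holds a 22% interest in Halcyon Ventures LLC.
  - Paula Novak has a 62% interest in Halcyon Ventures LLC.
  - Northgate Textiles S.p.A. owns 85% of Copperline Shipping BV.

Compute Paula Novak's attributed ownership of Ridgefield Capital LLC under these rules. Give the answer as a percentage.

9.4387%

By spousal attribution (R3), Paula Novak is treated as also owning Ha-eun Dlamini's interest in Halcyon Ventures LLC, giving 62% + 22% = 84%.
By spousal attribution (R3), Paula Novak is treated as owning Ha-eun Dlamini's 13% interest in Northgate Textiles S.p.A.
Chain via Halcyon Ventures LLC → Ashford Realty LP (R2): 84% × 18% × 31% = 4.6872% of Ridgefield Capital LLC.
Chain via Northgate Textiles S.p.A. → Copperline Shipping BV (R2): 13% × 85% × 43% = 4.7515% of Ridgefield Capital LLC.
Aggregating (R1): 4.6872% + 4.7515% = 9.4387%.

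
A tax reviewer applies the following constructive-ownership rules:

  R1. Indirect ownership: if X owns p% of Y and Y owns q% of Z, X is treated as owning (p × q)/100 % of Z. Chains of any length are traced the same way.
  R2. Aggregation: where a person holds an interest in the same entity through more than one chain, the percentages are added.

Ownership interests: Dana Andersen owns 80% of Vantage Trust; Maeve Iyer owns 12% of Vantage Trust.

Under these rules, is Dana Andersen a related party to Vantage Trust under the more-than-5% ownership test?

Yes

Direct interest in Vantage Trust: 80%.
80% exceeds the 5% threshold, so Dana is a related party to Vantage Trust.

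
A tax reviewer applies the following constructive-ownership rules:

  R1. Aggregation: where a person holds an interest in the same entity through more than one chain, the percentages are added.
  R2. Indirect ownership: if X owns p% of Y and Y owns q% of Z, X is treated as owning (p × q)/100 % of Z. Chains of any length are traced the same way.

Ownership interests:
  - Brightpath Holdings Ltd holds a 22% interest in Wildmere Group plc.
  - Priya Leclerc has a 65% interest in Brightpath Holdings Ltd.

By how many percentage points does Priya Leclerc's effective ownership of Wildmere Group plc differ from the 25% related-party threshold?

Chain via Brightpath Holdings Ltd (R2): 65% × 22% = 14.3% of Wildmere Group plc.
14.3% falls short of the 25% threshold by 10.7 percentage points.

10.7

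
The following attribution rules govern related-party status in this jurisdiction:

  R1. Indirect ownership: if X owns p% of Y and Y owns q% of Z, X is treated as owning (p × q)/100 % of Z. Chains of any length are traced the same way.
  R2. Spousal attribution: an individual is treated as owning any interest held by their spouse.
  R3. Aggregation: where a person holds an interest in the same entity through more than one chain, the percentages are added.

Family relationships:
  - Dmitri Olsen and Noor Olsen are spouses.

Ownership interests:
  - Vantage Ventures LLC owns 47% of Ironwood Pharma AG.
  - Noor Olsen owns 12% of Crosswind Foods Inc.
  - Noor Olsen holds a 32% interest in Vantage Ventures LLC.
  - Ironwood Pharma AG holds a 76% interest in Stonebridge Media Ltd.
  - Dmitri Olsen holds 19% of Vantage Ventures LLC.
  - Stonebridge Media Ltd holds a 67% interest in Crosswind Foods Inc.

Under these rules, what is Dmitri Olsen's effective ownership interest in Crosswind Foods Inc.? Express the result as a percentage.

By spousal attribution (R2), Dmitri Olsen is treated as also owning Noor Olsen's interest in Vantage Ventures LLC, giving 19% + 32% = 51%.
By spousal attribution (R2), Dmitri Olsen is treated as owning Noor Olsen's 12% interest in Crosswind Foods Inc.
Chain via Vantage Ventures LLC → Ironwood Pharma AG → Stonebridge Media Ltd (R1): 51% × 47% × 76% × 67% = 12.205524% of Crosswind Foods Inc.
Direct interest in Crosswind Foods Inc: 12%.
Aggregating (R3): 12.205524% + 12% = 24.205524%.

24.205524%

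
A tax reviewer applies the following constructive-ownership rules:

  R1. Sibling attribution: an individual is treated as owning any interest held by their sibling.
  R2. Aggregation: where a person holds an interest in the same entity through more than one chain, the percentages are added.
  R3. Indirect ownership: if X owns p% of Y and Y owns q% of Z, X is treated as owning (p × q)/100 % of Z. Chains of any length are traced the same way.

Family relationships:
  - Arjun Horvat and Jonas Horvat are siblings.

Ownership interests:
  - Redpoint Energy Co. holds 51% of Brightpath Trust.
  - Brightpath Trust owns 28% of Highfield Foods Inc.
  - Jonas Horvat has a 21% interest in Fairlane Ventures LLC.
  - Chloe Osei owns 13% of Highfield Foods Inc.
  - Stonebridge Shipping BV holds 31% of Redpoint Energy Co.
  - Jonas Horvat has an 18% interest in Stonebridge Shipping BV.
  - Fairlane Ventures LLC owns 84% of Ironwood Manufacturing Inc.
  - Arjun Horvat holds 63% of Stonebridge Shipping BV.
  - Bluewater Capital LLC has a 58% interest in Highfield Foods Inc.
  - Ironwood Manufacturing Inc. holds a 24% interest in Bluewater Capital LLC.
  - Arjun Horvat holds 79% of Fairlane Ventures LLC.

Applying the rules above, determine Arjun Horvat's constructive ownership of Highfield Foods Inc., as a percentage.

By sibling attribution (R1), Arjun Horvat is treated as also owning Jonas Horvat's interest in Stonebridge Shipping BV, giving 63% + 18% = 81%.
By sibling attribution (R1), Arjun Horvat is treated as also owning Jonas Horvat's interest in Fairlane Ventures LLC, giving 79% + 21% = 100%.
Chain via Stonebridge Shipping BV → Redpoint Energy Co. → Brightpath Trust (R3): 81% × 31% × 51% × 28% = 3.585708% of Highfield Foods Inc.
Chain via Fairlane Ventures LLC → Ironwood Manufacturing Inc. → Bluewater Capital LLC (R3): 100% × 84% × 24% × 58% = 11.6928% of Highfield Foods Inc.
Aggregating (R2): 3.585708% + 11.6928% = 15.278508%.

15.278508%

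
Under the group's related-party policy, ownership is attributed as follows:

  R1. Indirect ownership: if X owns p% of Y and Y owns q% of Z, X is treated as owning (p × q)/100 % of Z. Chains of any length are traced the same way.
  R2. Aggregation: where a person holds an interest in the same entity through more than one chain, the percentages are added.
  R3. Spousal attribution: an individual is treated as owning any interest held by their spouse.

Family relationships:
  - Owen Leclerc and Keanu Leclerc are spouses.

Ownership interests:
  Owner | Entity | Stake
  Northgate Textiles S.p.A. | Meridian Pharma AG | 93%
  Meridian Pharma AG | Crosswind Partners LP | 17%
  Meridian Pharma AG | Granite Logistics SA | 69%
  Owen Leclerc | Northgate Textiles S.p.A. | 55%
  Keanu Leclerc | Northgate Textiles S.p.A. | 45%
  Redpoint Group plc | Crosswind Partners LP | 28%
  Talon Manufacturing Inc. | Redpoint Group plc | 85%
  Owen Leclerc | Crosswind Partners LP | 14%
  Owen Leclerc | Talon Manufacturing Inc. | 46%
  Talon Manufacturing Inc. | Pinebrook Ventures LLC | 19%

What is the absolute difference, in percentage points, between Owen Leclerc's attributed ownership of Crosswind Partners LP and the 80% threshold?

39.242

By spousal attribution (R3), Owen Leclerc is treated as also owning Keanu Leclerc's interest in Northgate Textiles S.p.A, giving 55% + 45% = 100%.
Chain via Northgate Textiles S.p.A. → Meridian Pharma AG (R1): 100% × 93% × 17% = 15.81% of Crosswind Partners LP.
Chain via Talon Manufacturing Inc. → Redpoint Group plc (R1): 46% × 85% × 28% = 10.948% of Crosswind Partners LP.
Direct interest in Crosswind Partners LP: 14%.
Aggregating (R2): 15.81% + 10.948% + 14% = 40.758%.
40.758% falls short of the 80% threshold by 39.242 percentage points.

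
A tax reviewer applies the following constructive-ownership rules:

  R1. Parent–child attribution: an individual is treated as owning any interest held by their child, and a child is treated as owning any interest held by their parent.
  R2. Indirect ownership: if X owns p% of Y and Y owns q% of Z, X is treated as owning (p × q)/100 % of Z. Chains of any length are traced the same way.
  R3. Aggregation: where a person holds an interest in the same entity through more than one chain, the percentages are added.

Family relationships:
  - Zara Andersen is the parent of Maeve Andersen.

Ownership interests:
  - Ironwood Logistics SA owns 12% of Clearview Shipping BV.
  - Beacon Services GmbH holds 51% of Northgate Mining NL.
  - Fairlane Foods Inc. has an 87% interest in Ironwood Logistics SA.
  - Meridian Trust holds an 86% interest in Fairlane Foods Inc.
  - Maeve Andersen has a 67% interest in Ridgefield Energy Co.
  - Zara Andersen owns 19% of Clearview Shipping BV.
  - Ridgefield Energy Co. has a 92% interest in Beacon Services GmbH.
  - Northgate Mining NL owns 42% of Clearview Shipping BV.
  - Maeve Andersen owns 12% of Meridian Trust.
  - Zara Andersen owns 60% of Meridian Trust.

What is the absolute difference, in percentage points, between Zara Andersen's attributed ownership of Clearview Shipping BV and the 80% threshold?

By parent–child attribution (R1), Zara Andersen is treated as also owning Maeve Andersen's interest in Meridian Trust, giving 60% + 12% = 72%.
By parent–child attribution (R1), Zara Andersen is treated as owning Maeve Andersen's 67% interest in Ridgefield Energy Co.
Chain via Meridian Trust → Fairlane Foods Inc. → Ironwood Logistics SA (R2): 72% × 86% × 87% × 12% = 6.464448% of Clearview Shipping BV.
Direct interest in Clearview Shipping BV: 19%.
Chain via Ridgefield Energy Co. → Beacon Services GmbH → Northgate Mining NL (R2): 67% × 92% × 51% × 42% = 13.203288% of Clearview Shipping BV.
Aggregating (R3): 6.464448% + 19% + 13.203288% = 38.667736%.
38.667736% falls short of the 80% threshold by 41.332264 percentage points.

41.332264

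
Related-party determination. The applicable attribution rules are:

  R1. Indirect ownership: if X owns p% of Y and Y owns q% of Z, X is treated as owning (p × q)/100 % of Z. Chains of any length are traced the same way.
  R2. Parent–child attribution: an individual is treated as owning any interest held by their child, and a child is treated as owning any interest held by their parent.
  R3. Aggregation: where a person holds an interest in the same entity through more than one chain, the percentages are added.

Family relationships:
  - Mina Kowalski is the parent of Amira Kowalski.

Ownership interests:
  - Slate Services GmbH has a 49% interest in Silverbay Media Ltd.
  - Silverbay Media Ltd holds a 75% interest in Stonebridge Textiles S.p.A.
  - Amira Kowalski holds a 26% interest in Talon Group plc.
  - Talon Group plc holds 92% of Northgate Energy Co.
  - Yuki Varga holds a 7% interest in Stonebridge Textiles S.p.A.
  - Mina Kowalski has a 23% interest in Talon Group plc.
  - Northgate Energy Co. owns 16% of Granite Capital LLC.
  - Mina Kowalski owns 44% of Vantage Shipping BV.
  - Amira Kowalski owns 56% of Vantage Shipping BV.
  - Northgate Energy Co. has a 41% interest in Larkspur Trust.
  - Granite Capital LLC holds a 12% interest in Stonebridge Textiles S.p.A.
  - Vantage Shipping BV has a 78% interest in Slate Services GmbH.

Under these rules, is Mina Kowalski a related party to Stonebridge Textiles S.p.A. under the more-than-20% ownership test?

By parent–child attribution (R2), Mina Kowalski is treated as also owning Amira Kowalski's interest in Vantage Shipping BV, giving 44% + 56% = 100%.
By parent–child attribution (R2), Mina Kowalski is treated as also owning Amira Kowalski's interest in Talon Group plc, giving 23% + 26% = 49%.
Chain via Vantage Shipping BV → Slate Services GmbH → Silverbay Media Ltd (R1): 100% × 78% × 49% × 75% = 28.665% of Stonebridge Textiles S.p.A.
Chain via Talon Group plc → Northgate Energy Co. → Granite Capital LLC (R1): 49% × 92% × 16% × 12% = 0.865536% of Stonebridge Textiles S.p.A.
Aggregating (R3): 28.665% + 0.865536% = 29.530536%.
29.530536% exceeds the 20% threshold, so Mina is a related party to Stonebridge Textiles S.p.A.

Yes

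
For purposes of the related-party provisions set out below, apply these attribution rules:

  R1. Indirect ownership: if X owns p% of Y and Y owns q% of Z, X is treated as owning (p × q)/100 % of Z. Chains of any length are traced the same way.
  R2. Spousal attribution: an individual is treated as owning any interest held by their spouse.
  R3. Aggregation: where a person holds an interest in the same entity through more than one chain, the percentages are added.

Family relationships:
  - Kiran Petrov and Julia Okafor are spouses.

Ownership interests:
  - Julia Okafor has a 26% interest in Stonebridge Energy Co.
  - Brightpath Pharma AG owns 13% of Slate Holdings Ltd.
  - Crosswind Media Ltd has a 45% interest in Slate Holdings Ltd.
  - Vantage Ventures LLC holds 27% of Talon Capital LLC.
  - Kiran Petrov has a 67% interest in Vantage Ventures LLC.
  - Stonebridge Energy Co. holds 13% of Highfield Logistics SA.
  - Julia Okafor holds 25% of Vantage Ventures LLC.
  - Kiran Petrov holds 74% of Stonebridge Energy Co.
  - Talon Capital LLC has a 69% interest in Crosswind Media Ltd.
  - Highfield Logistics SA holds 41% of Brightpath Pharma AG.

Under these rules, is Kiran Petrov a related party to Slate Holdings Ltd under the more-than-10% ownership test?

By spousal attribution (R2), Kiran Petrov is treated as also owning Julia Okafor's interest in Stonebridge Energy Co, giving 74% + 26% = 100%.
By spousal attribution (R2), Kiran Petrov is treated as also owning Julia Okafor's interest in Vantage Ventures LLC, giving 67% + 25% = 92%.
Chain via Stonebridge Energy Co. → Highfield Logistics SA → Brightpath Pharma AG (R1): 100% × 13% × 41% × 13% = 0.6929% of Slate Holdings Ltd.
Chain via Vantage Ventures LLC → Talon Capital LLC → Crosswind Media Ltd (R1): 92% × 27% × 69% × 45% = 7.71282% of Slate Holdings Ltd.
Aggregating (R3): 0.6929% + 7.71282% = 8.40572%.
8.40572% does not exceed the 10% threshold, so Kiran is not a related party to Slate Holdings Ltd.

No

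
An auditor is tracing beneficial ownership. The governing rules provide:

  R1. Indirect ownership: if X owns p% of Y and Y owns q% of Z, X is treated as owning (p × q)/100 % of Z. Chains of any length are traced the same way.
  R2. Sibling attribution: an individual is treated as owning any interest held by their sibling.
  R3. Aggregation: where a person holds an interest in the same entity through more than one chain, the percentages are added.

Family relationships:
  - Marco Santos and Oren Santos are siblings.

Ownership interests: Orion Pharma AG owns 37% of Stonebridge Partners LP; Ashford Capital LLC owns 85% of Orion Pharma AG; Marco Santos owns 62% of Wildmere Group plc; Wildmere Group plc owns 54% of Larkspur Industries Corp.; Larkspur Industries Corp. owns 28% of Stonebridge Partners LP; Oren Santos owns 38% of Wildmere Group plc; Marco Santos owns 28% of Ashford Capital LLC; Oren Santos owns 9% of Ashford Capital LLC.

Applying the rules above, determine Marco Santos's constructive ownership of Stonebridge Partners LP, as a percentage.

By sibling attribution (R2), Marco Santos is treated as also owning Oren Santos's interest in Ashford Capital LLC, giving 28% + 9% = 37%.
By sibling attribution (R2), Marco Santos is treated as also owning Oren Santos's interest in Wildmere Group plc, giving 62% + 38% = 100%.
Chain via Ashford Capital LLC → Orion Pharma AG (R1): 37% × 85% × 37% = 11.6365% of Stonebridge Partners LP.
Chain via Wildmere Group plc → Larkspur Industries Corp. (R1): 100% × 54% × 28% = 15.12% of Stonebridge Partners LP.
Aggregating (R3): 11.6365% + 15.12% = 26.7565%.

26.7565%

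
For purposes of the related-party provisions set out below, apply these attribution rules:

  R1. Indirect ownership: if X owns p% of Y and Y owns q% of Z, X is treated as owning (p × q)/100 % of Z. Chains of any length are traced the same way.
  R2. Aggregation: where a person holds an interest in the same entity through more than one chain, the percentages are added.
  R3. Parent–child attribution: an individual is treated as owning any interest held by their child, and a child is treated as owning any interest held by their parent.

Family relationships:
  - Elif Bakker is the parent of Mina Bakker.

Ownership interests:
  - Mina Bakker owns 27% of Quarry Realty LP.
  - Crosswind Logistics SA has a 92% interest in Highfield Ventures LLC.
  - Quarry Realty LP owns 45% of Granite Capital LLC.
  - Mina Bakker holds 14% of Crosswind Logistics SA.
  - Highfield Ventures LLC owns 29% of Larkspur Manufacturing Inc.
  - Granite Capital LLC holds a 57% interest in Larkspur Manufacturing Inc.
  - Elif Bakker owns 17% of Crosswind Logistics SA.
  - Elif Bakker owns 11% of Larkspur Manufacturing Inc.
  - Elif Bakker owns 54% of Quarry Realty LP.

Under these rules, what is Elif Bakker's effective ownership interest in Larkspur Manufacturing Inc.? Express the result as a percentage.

40.0473%

By parent–child attribution (R3), Elif Bakker is treated as also owning Mina Bakker's interest in Quarry Realty LP, giving 54% + 27% = 81%.
By parent–child attribution (R3), Elif Bakker is treated as also owning Mina Bakker's interest in Crosswind Logistics SA, giving 17% + 14% = 31%.
Chain via Quarry Realty LP → Granite Capital LLC (R1): 81% × 45% × 57% = 20.7765% of Larkspur Manufacturing Inc.
Chain via Crosswind Logistics SA → Highfield Ventures LLC (R1): 31% × 92% × 29% = 8.2708% of Larkspur Manufacturing Inc.
Direct interest in Larkspur Manufacturing Inc: 11%.
Aggregating (R2): 20.7765% + 8.2708% + 11% = 40.0473%.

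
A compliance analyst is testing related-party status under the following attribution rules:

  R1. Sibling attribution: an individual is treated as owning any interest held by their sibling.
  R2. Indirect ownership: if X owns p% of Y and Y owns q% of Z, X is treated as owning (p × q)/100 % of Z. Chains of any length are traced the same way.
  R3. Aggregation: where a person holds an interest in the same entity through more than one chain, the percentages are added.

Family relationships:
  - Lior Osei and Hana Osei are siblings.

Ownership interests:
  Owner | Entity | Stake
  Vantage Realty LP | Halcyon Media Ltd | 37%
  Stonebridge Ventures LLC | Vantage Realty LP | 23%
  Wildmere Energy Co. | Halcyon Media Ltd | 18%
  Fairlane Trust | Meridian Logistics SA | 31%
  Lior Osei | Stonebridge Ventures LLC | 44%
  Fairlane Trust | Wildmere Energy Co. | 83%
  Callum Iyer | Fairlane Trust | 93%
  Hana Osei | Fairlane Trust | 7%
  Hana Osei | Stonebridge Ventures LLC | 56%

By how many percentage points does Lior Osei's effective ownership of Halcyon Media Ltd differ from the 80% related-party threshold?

70.4442

By sibling attribution (R1), Lior Osei is treated as also owning Hana Osei's interest in Stonebridge Ventures LLC, giving 44% + 56% = 100%.
By sibling attribution (R1), Lior Osei is treated as owning Hana Osei's 7% interest in Fairlane Trust.
Chain via Stonebridge Ventures LLC → Vantage Realty LP (R2): 100% × 23% × 37% = 8.51% of Halcyon Media Ltd.
Chain via Fairlane Trust → Wildmere Energy Co. (R2): 7% × 83% × 18% = 1.0458% of Halcyon Media Ltd.
Aggregating (R3): 8.51% + 1.0458% = 9.5558%.
9.5558% falls short of the 80% threshold by 70.4442 percentage points.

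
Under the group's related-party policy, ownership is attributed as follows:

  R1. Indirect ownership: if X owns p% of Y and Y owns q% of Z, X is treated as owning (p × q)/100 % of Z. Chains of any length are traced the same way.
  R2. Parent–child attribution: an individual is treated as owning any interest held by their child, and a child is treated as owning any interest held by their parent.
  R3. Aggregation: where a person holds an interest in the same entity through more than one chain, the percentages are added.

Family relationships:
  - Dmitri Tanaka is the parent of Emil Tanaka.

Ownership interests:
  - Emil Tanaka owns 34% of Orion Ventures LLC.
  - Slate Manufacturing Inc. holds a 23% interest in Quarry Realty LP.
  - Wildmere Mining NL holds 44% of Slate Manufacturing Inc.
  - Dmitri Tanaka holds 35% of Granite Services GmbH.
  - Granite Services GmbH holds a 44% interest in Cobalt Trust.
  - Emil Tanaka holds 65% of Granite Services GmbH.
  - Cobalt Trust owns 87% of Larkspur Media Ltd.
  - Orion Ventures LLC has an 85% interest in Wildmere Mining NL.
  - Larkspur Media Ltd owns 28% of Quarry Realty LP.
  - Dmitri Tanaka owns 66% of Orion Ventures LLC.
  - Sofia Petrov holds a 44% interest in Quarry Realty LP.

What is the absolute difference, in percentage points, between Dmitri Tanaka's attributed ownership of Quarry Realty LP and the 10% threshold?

By parent–child attribution (R2), Dmitri Tanaka is treated as also owning Emil Tanaka's interest in Orion Ventures LLC, giving 66% + 34% = 100%.
By parent–child attribution (R2), Dmitri Tanaka is treated as also owning Emil Tanaka's interest in Granite Services GmbH, giving 35% + 65% = 100%.
Chain via Orion Ventures LLC → Wildmere Mining NL → Slate Manufacturing Inc. (R1): 100% × 85% × 44% × 23% = 8.602% of Quarry Realty LP.
Chain via Granite Services GmbH → Cobalt Trust → Larkspur Media Ltd (R1): 100% × 44% × 87% × 28% = 10.7184% of Quarry Realty LP.
Aggregating (R3): 8.602% + 10.7184% = 19.3204%.
19.3204% exceeds the 10% threshold by 9.3204 percentage points.

9.3204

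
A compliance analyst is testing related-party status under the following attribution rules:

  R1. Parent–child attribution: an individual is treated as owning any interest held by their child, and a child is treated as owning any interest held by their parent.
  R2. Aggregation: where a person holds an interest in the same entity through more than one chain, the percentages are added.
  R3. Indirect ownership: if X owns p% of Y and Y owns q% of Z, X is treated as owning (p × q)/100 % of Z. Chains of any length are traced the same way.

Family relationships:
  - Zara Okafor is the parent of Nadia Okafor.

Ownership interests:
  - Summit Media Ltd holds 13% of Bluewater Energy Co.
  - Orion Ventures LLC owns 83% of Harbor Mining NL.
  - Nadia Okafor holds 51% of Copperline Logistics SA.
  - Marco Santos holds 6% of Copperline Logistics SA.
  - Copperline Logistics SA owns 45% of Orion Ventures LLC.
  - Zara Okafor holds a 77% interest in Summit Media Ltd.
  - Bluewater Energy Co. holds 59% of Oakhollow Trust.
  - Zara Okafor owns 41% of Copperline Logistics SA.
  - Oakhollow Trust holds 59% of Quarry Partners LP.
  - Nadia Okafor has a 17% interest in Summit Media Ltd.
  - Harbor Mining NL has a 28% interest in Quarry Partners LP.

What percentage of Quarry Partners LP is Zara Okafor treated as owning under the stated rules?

13.875142%

By parent–child attribution (R1), Zara Okafor is treated as also owning Nadia Okafor's interest in Summit Media Ltd, giving 77% + 17% = 94%.
By parent–child attribution (R1), Zara Okafor is treated as also owning Nadia Okafor's interest in Copperline Logistics SA, giving 41% + 51% = 92%.
Chain via Summit Media Ltd → Bluewater Energy Co. → Oakhollow Trust (R3): 94% × 13% × 59% × 59% = 4.253782% of Quarry Partners LP.
Chain via Copperline Logistics SA → Orion Ventures LLC → Harbor Mining NL (R3): 92% × 45% × 83% × 28% = 9.62136% of Quarry Partners LP.
Aggregating (R2): 4.253782% + 9.62136% = 13.875142%.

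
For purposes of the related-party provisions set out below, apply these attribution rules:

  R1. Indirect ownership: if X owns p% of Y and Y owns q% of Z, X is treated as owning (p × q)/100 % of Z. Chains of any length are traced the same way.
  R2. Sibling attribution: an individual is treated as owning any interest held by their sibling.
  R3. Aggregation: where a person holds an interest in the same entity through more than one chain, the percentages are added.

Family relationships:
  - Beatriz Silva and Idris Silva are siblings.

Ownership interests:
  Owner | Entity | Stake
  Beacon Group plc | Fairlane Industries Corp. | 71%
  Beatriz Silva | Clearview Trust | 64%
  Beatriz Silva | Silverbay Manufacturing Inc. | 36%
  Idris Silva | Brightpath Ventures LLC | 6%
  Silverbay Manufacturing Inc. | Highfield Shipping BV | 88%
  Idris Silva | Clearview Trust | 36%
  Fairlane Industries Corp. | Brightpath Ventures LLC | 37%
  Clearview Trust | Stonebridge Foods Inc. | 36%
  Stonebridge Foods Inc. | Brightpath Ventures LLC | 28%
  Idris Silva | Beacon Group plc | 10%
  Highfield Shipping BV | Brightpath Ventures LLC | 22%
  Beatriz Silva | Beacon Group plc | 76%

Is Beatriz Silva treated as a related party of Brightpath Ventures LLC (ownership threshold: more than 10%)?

Yes

By sibling attribution (R2), Beatriz Silva is treated as also owning Idris Silva's interest in Beacon Group plc, giving 76% + 10% = 86%.
By sibling attribution (R2), Beatriz Silva is treated as also owning Idris Silva's interest in Clearview Trust, giving 64% + 36% = 100%.
By sibling attribution (R2), Beatriz Silva is treated as owning Idris Silva's 6% interest in Brightpath Ventures LLC.
Chain via Beacon Group plc → Fairlane Industries Corp. (R1): 86% × 71% × 37% = 22.5922% of Brightpath Ventures LLC.
Chain via Clearview Trust → Stonebridge Foods Inc. (R1): 100% × 36% × 28% = 10.08% of Brightpath Ventures LLC.
Chain via Silverbay Manufacturing Inc. → Highfield Shipping BV (R1): 36% × 88% × 22% = 6.9696% of Brightpath Ventures LLC.
Direct interest in Brightpath Ventures LLC: 6%.
Aggregating (R3): 22.5922% + 10.08% + 6.9696% + 6% = 45.6418%.
45.6418% exceeds the 10% threshold, so Beatriz is a related party to Brightpath Ventures LLC.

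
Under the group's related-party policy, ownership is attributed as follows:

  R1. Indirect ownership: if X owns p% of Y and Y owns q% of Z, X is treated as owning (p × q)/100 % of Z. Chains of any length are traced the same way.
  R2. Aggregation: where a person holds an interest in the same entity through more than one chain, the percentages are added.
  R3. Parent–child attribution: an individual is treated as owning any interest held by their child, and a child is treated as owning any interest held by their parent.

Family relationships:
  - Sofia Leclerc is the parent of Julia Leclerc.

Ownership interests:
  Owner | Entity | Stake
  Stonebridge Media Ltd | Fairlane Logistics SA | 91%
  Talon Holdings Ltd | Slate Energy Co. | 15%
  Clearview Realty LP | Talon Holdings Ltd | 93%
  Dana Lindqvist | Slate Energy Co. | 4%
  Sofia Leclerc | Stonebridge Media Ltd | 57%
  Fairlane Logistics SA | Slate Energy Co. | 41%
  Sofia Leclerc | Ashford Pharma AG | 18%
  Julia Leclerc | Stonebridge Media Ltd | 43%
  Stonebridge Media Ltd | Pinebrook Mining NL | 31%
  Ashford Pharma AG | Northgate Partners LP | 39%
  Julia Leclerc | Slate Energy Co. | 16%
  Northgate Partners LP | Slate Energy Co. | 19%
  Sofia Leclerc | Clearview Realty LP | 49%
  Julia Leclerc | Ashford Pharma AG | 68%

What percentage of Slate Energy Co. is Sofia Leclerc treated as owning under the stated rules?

By parent–child attribution (R3), Sofia Leclerc is treated as also owning Julia Leclerc's interest in Ashford Pharma AG, giving 18% + 68% = 86%.
By parent–child attribution (R3), Sofia Leclerc is treated as also owning Julia Leclerc's interest in Stonebridge Media Ltd, giving 57% + 43% = 100%.
By parent–child attribution (R3), Sofia Leclerc is treated as owning Julia Leclerc's 16% interest in Slate Energy Co.
Chain via Clearview Realty LP → Talon Holdings Ltd (R1): 49% × 93% × 15% = 6.8355% of Slate Energy Co.
Chain via Ashford Pharma AG → Northgate Partners LP (R1): 86% × 39% × 19% = 6.3726% of Slate Energy Co.
Chain via Stonebridge Media Ltd → Fairlane Logistics SA (R1): 100% × 91% × 41% = 37.31% of Slate Energy Co.
Direct interest in Slate Energy Co: 16%.
Aggregating (R2): 6.8355% + 6.3726% + 37.31% + 16% = 66.5181%.

66.5181%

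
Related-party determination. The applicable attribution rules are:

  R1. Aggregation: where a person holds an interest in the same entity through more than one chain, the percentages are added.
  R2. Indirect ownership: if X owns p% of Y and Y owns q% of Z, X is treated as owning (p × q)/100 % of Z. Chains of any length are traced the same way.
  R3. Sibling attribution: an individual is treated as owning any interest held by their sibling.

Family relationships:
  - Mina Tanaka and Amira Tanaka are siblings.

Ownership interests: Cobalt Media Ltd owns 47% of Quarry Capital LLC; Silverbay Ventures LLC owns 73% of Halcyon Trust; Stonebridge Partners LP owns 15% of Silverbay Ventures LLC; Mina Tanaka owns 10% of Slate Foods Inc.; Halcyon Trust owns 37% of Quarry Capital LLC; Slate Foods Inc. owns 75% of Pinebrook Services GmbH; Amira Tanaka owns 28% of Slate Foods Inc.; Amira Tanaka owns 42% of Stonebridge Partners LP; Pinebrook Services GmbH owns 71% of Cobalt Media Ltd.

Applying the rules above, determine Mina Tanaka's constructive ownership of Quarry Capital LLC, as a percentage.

11.21208%

By sibling attribution (R3), Mina Tanaka is treated as also owning Amira Tanaka's interest in Slate Foods Inc, giving 10% + 28% = 38%.
By sibling attribution (R3), Mina Tanaka is treated as owning Amira Tanaka's 42% interest in Stonebridge Partners LP.
Chain via Slate Foods Inc. → Pinebrook Services GmbH → Cobalt Media Ltd (R2): 38% × 75% × 71% × 47% = 9.51045% of Quarry Capital LLC.
Chain via Stonebridge Partners LP → Silverbay Ventures LLC → Halcyon Trust (R2): 42% × 15% × 73% × 37% = 1.70163% of Quarry Capital LLC.
Aggregating (R1): 9.51045% + 1.70163% = 11.21208%.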